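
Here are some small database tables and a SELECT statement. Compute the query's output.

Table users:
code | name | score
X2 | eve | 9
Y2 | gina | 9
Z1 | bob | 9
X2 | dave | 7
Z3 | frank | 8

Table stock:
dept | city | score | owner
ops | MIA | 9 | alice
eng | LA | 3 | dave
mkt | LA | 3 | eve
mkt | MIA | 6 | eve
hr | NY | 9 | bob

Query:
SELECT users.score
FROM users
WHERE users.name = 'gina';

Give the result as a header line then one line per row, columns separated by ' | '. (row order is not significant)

== RESULT ==
users.score
9

Derivation:
After WHERE (1 rows):
users.code | users.name | users.score
Y2 | gina | 9
After SELECT (1 rows):
users.score
9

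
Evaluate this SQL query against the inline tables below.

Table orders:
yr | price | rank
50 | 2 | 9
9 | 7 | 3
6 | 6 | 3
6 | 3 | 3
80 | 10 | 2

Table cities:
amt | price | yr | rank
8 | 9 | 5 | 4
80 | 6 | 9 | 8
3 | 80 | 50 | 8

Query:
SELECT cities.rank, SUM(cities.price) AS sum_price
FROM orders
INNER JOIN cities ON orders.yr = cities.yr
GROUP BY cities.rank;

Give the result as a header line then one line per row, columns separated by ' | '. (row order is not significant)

== RESULT ==
cities.rank | sum_price
8 | 86

Derivation:
After JOIN cities (2 rows):
orders.yr | orders.price | orders.rank | cities.amt | cities.price | cities.yr | cities.rank
50 | 2 | 9 | 3 | 80 | 50 | 8
9 | 7 | 3 | 80 | 6 | 9 | 8
After GROUP BY (1 rows):
cities.rank | sum_price
8 | 86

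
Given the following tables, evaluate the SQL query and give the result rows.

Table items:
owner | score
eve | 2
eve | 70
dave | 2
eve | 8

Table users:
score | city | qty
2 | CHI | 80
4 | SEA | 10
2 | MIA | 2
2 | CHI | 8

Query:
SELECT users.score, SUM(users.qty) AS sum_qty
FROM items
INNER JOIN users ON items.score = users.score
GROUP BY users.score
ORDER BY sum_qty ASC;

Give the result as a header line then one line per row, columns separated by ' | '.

== RESULT ==
users.score | sum_qty
2 | 180

Derivation:
After JOIN users (6 rows):
items.owner | items.score | users.score | users.city | users.qty
eve | 2 | 2 | CHI | 80
eve | 2 | 2 | MIA | 2
eve | 2 | 2 | CHI | 8
dave | 2 | 2 | CHI | 80
dave | 2 | 2 | MIA | 2
dave | 2 | 2 | CHI | 8
After GROUP BY (1 rows):
users.score | sum_qty
2 | 180
After ORDER BY (1 rows):
users.score | sum_qty
2 | 180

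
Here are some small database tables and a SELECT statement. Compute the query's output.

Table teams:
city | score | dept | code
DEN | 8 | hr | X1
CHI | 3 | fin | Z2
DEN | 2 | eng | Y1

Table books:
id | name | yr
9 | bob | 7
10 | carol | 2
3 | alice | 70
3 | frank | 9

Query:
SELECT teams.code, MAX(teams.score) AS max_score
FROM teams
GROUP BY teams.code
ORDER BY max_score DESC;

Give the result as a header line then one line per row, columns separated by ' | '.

== RESULT ==
teams.code | max_score
X1 | 8
Z2 | 3
Y1 | 2

Derivation:
After GROUP BY (3 rows):
teams.code | max_score
X1 | 8
Z2 | 3
Y1 | 2
After ORDER BY (3 rows):
teams.code | max_score
X1 | 8
Z2 | 3
Y1 | 2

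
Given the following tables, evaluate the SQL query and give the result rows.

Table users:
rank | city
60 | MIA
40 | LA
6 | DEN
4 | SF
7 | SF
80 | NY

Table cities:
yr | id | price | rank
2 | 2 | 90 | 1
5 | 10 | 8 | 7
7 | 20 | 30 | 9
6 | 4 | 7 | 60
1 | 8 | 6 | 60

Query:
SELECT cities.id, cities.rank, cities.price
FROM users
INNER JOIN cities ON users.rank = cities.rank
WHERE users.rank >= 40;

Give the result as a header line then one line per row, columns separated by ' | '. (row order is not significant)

== RESULT ==
cities.id | cities.rank | cities.price
4 | 60 | 7
8 | 60 | 6

Derivation:
After JOIN cities (3 rows):
users.rank | users.city | cities.yr | cities.id | cities.price | cities.rank
60 | MIA | 6 | 4 | 7 | 60
60 | MIA | 1 | 8 | 6 | 60
7 | SF | 5 | 10 | 8 | 7
After WHERE (2 rows):
users.rank | users.city | cities.yr | cities.id | cities.price | cities.rank
60 | MIA | 6 | 4 | 7 | 60
60 | MIA | 1 | 8 | 6 | 60
After SELECT (2 rows):
cities.id | cities.rank | cities.price
4 | 60 | 7
8 | 60 | 6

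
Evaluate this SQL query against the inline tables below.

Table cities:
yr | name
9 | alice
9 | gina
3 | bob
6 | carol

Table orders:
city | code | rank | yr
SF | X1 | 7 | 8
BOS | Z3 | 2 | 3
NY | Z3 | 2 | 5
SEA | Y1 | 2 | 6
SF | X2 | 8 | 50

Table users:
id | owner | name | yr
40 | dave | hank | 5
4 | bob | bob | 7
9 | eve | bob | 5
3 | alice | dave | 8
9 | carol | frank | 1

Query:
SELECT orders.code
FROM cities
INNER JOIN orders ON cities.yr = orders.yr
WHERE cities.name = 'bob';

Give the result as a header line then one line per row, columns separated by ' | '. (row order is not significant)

After JOIN orders (2 rows):
cities.yr | cities.name | orders.city | orders.code | orders.rank | orders.yr
3 | bob | BOS | Z3 | 2 | 3
6 | carol | SEA | Y1 | 2 | 6
After WHERE (1 rows):
cities.yr | cities.name | orders.city | orders.code | orders.rank | orders.yr
3 | bob | BOS | Z3 | 2 | 3
After SELECT (1 rows):
orders.code
Z3

== RESULT ==
orders.code
Z3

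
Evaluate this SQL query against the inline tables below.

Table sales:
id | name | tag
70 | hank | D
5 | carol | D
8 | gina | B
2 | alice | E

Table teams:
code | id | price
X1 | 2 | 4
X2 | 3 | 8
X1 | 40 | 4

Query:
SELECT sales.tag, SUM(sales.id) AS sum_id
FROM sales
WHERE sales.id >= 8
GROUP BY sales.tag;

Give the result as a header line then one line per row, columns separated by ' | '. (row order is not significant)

After WHERE (2 rows):
sales.id | sales.name | sales.tag
70 | hank | D
8 | gina | B
After GROUP BY (2 rows):
sales.tag | sum_id
D | 70
B | 8

== RESULT ==
sales.tag | sum_id
D | 70
B | 8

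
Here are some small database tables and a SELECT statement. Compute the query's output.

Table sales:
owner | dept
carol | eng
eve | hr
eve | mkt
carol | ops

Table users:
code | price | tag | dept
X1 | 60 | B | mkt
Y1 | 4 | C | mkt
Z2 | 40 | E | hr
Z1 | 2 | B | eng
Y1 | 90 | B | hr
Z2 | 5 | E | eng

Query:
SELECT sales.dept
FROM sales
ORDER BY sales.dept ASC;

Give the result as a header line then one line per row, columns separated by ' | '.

After SELECT (4 rows):
sales.dept
eng
hr
mkt
ops
After ORDER BY (4 rows):
sales.dept
eng
hr
mkt
ops

== RESULT ==
sales.dept
eng
hr
mkt
ops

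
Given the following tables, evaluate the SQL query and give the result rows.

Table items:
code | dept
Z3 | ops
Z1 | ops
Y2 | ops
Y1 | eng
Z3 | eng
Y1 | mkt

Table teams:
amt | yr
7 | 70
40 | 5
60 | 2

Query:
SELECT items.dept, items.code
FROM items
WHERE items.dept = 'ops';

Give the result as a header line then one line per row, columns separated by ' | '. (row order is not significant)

After WHERE (3 rows):
items.code | items.dept
Z3 | ops
Z1 | ops
Y2 | ops
After SELECT (3 rows):
items.dept | items.code
ops | Z3
ops | Z1
ops | Y2

== RESULT ==
items.dept | items.code
ops | Z3
ops | Z1
ops | Y2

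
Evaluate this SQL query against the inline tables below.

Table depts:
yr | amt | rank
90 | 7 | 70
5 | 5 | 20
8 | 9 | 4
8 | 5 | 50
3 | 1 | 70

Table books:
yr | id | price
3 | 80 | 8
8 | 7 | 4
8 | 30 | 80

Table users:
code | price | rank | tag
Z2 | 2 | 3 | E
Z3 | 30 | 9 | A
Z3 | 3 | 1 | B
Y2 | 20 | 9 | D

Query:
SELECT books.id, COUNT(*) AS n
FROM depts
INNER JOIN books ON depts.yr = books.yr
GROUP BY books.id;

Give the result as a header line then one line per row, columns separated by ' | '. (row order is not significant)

== RESULT ==
books.id | n
7 | 2
30 | 2
80 | 1

Derivation:
After JOIN books (5 rows):
depts.yr | depts.amt | depts.rank | books.yr | books.id | books.price
8 | 9 | 4 | 8 | 7 | 4
8 | 9 | 4 | 8 | 30 | 80
8 | 5 | 50 | 8 | 7 | 4
8 | 5 | 50 | 8 | 30 | 80
3 | 1 | 70 | 3 | 80 | 8
After GROUP BY (3 rows):
books.id | n
7 | 2
30 | 2
80 | 1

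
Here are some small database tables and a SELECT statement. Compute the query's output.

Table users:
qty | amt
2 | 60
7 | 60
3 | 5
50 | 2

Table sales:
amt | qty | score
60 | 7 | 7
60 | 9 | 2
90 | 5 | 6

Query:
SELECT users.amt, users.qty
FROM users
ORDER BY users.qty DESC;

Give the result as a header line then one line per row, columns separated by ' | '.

After SELECT (4 rows):
users.amt | users.qty
60 | 2
60 | 7
5 | 3
2 | 50
After ORDER BY (4 rows):
users.amt | users.qty
2 | 50
60 | 7
5 | 3
60 | 2

== RESULT ==
users.amt | users.qty
2 | 50
60 | 7
5 | 3
60 | 2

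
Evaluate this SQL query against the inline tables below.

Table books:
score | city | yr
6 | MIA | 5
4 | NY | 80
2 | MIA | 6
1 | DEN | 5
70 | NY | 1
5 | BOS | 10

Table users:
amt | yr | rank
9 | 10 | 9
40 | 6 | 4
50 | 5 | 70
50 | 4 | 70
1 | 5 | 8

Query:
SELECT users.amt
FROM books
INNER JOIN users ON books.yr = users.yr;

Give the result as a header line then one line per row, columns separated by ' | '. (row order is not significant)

== RESULT ==
users.amt
50
1
40
50
1
9

Derivation:
After JOIN users (6 rows):
books.score | books.city | books.yr | users.amt | users.yr | users.rank
6 | MIA | 5 | 50 | 5 | 70
6 | MIA | 5 | 1 | 5 | 8
2 | MIA | 6 | 40 | 6 | 4
1 | DEN | 5 | 50 | 5 | 70
1 | DEN | 5 | 1 | 5 | 8
5 | BOS | 10 | 9 | 10 | 9
After SELECT (6 rows):
users.amt
50
1
40
50
1
9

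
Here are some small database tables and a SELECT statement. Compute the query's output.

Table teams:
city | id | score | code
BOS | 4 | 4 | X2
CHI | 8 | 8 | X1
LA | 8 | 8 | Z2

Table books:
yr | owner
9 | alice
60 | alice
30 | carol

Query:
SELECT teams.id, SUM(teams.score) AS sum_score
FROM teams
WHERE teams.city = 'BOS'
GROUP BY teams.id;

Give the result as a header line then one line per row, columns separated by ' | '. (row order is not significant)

== RESULT ==
teams.id | sum_score
4 | 4

Derivation:
After WHERE (1 rows):
teams.city | teams.id | teams.score | teams.code
BOS | 4 | 4 | X2
After GROUP BY (1 rows):
teams.id | sum_score
4 | 4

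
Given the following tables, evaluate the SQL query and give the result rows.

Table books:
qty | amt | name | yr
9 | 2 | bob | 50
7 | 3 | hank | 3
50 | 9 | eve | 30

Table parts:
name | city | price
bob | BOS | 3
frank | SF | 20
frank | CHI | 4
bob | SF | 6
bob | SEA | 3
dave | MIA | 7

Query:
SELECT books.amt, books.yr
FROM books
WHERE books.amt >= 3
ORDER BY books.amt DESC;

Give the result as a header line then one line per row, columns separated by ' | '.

== RESULT ==
books.amt | books.yr
9 | 30
3 | 3

Derivation:
After WHERE (2 rows):
books.qty | books.amt | books.name | books.yr
7 | 3 | hank | 3
50 | 9 | eve | 30
After SELECT (2 rows):
books.amt | books.yr
3 | 3
9 | 30
After ORDER BY (2 rows):
books.amt | books.yr
9 | 30
3 | 3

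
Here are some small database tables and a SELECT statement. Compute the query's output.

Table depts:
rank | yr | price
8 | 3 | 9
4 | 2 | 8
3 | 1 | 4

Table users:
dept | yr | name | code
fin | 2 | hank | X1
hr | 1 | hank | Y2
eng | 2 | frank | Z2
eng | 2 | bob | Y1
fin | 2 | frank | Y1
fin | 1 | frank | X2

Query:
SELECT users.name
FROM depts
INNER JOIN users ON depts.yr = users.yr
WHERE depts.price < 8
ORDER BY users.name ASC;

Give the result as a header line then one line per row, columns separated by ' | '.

After JOIN users (6 rows):
depts.rank | depts.yr | depts.price | users.dept | users.yr | users.name | users.code
4 | 2 | 8 | fin | 2 | hank | X1
4 | 2 | 8 | eng | 2 | frank | Z2
4 | 2 | 8 | eng | 2 | bob | Y1
4 | 2 | 8 | fin | 2 | frank | Y1
3 | 1 | 4 | hr | 1 | hank | Y2
3 | 1 | 4 | fin | 1 | frank | X2
After WHERE (2 rows):
depts.rank | depts.yr | depts.price | users.dept | users.yr | users.name | users.code
3 | 1 | 4 | hr | 1 | hank | Y2
3 | 1 | 4 | fin | 1 | frank | X2
After SELECT (2 rows):
users.name
hank
frank
After ORDER BY (2 rows):
users.name
frank
hank

== RESULT ==
users.name
frank
hank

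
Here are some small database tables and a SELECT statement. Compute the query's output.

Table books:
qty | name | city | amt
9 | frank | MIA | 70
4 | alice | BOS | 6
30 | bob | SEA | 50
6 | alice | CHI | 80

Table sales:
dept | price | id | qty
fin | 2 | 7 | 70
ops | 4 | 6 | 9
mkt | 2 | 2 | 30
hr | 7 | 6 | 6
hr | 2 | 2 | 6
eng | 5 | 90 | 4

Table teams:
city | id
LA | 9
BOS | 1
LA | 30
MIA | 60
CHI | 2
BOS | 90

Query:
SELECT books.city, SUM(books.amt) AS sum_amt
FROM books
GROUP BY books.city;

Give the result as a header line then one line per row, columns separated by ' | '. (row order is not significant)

== RESULT ==
books.city | sum_amt
MIA | 70
BOS | 6
SEA | 50
CHI | 80

Derivation:
After GROUP BY (4 rows):
books.city | sum_amt
MIA | 70
BOS | 6
SEA | 50
CHI | 80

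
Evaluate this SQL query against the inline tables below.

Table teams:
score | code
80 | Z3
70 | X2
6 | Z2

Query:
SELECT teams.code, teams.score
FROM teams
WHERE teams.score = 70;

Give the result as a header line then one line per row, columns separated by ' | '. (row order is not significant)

== RESULT ==
teams.code | teams.score
X2 | 70

Derivation:
After WHERE (1 rows):
teams.score | teams.code
70 | X2
After SELECT (1 rows):
teams.code | teams.score
X2 | 70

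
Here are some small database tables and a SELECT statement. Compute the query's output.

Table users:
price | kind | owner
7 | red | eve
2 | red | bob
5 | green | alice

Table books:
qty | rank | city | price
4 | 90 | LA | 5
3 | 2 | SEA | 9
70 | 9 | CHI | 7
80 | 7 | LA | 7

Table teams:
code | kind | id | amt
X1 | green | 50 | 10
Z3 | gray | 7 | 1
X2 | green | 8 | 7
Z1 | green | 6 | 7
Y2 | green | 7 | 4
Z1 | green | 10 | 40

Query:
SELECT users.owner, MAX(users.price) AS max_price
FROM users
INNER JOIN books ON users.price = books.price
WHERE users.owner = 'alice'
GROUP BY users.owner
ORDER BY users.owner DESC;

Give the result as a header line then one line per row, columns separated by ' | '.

== RESULT ==
users.owner | max_price
alice | 5

Derivation:
After JOIN books (3 rows):
users.price | users.kind | users.owner | books.qty | books.rank | books.city | books.price
7 | red | eve | 70 | 9 | CHI | 7
7 | red | eve | 80 | 7 | LA | 7
5 | green | alice | 4 | 90 | LA | 5
After WHERE (1 rows):
users.price | users.kind | users.owner | books.qty | books.rank | books.city | books.price
5 | green | alice | 4 | 90 | LA | 5
After GROUP BY (1 rows):
users.owner | max_price
alice | 5
After ORDER BY (1 rows):
users.owner | max_price
alice | 5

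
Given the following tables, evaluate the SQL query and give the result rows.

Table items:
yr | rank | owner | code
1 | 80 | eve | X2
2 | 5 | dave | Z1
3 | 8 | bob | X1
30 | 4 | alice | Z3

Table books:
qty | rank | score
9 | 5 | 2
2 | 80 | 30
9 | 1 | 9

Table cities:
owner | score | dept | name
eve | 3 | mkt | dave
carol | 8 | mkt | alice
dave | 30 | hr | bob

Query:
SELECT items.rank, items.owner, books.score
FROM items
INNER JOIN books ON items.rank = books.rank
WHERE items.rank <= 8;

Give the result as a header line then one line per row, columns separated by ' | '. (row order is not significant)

After JOIN books (2 rows):
items.yr | items.rank | items.owner | items.code | books.qty | books.rank | books.score
1 | 80 | eve | X2 | 2 | 80 | 30
2 | 5 | dave | Z1 | 9 | 5 | 2
After WHERE (1 rows):
items.yr | items.rank | items.owner | items.code | books.qty | books.rank | books.score
2 | 5 | dave | Z1 | 9 | 5 | 2
After SELECT (1 rows):
items.rank | items.owner | books.score
5 | dave | 2

== RESULT ==
items.rank | items.owner | books.score
5 | dave | 2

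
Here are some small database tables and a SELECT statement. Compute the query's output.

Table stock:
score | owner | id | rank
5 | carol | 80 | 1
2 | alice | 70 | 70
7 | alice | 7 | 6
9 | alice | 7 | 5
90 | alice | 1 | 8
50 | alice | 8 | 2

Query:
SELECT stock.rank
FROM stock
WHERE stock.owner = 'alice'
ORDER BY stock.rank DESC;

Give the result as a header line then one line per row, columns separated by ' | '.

== RESULT ==
stock.rank
70
8
6
5
2

Derivation:
After WHERE (5 rows):
stock.score | stock.owner | stock.id | stock.rank
2 | alice | 70 | 70
7 | alice | 7 | 6
9 | alice | 7 | 5
90 | alice | 1 | 8
50 | alice | 8 | 2
After SELECT (5 rows):
stock.rank
70
6
5
8
2
After ORDER BY (5 rows):
stock.rank
70
8
6
5
2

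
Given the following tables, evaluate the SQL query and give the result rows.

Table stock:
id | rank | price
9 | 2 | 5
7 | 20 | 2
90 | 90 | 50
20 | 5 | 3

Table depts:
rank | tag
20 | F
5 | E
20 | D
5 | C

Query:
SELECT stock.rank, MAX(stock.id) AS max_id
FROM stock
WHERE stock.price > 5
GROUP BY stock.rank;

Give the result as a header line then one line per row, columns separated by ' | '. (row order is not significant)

After WHERE (1 rows):
stock.id | stock.rank | stock.price
90 | 90 | 50
After GROUP BY (1 rows):
stock.rank | max_id
90 | 90

== RESULT ==
stock.rank | max_id
90 | 90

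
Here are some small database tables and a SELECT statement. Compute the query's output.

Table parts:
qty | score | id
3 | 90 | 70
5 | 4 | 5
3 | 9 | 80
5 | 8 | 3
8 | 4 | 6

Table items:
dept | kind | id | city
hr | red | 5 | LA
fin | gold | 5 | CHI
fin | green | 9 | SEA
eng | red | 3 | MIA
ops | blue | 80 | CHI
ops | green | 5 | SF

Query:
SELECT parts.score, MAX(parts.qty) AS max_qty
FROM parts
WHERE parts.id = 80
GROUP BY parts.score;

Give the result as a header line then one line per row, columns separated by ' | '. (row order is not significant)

After WHERE (1 rows):
parts.qty | parts.score | parts.id
3 | 9 | 80
After GROUP BY (1 rows):
parts.score | max_qty
9 | 3

== RESULT ==
parts.score | max_qty
9 | 3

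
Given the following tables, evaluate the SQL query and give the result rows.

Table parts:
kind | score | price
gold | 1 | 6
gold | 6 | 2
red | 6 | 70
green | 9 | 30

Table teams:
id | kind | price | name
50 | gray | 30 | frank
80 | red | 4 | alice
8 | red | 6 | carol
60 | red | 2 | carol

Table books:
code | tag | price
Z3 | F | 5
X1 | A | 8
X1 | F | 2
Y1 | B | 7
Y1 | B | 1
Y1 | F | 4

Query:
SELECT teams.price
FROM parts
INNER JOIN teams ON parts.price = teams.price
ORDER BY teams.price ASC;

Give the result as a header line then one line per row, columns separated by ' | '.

== RESULT ==
teams.price
2
6
30

Derivation:
After JOIN teams (3 rows):
parts.kind | parts.score | parts.price | teams.id | teams.kind | teams.price | teams.name
gold | 1 | 6 | 8 | red | 6 | carol
gold | 6 | 2 | 60 | red | 2 | carol
green | 9 | 30 | 50 | gray | 30 | frank
After SELECT (3 rows):
teams.price
6
2
30
After ORDER BY (3 rows):
teams.price
2
6
30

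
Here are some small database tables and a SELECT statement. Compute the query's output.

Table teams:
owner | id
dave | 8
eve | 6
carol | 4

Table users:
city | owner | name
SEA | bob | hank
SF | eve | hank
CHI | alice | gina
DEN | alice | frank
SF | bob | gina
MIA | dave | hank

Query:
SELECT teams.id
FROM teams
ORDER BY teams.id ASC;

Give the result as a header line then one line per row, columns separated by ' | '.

After SELECT (3 rows):
teams.id
8
6
4
After ORDER BY (3 rows):
teams.id
4
6
8

== RESULT ==
teams.id
4
6
8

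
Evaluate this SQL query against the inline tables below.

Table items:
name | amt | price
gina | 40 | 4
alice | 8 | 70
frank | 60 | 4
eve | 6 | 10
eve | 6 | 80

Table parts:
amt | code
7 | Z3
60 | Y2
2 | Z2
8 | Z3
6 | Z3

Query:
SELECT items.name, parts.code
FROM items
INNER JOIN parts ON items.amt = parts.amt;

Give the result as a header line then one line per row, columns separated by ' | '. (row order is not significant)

== RESULT ==
items.name | parts.code
alice | Z3
frank | Y2
eve | Z3
eve | Z3

Derivation:
After JOIN parts (4 rows):
items.name | items.amt | items.price | parts.amt | parts.code
alice | 8 | 70 | 8 | Z3
frank | 60 | 4 | 60 | Y2
eve | 6 | 10 | 6 | Z3
eve | 6 | 80 | 6 | Z3
After SELECT (4 rows):
items.name | parts.code
alice | Z3
frank | Y2
eve | Z3
eve | Z3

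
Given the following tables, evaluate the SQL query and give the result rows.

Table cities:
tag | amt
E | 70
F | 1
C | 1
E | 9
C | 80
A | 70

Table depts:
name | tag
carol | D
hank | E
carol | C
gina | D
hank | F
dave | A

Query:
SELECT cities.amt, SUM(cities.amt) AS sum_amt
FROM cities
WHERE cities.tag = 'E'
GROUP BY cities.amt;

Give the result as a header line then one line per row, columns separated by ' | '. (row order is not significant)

After WHERE (2 rows):
cities.tag | cities.amt
E | 70
E | 9
After GROUP BY (2 rows):
cities.amt | sum_amt
70 | 70
9 | 9

== RESULT ==
cities.amt | sum_amt
70 | 70
9 | 9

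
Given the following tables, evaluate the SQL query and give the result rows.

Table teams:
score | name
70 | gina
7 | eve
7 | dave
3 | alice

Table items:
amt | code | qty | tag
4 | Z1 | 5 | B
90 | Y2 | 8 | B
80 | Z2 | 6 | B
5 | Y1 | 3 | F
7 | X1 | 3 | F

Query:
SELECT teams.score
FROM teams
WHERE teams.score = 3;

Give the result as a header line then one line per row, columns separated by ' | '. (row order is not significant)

After WHERE (1 rows):
teams.score | teams.name
3 | alice
After SELECT (1 rows):
teams.score
3

== RESULT ==
teams.score
3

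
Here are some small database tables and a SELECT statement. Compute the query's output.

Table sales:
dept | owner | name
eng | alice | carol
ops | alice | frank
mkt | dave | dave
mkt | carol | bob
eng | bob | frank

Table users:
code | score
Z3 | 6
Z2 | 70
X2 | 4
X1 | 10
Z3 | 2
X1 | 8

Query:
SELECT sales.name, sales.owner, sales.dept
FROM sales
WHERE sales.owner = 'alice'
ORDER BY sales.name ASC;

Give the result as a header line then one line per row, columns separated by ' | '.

After WHERE (2 rows):
sales.dept | sales.owner | sales.name
eng | alice | carol
ops | alice | frank
After SELECT (2 rows):
sales.name | sales.owner | sales.dept
carol | alice | eng
frank | alice | ops
After ORDER BY (2 rows):
sales.name | sales.owner | sales.dept
carol | alice | eng
frank | alice | ops

== RESULT ==
sales.name | sales.owner | sales.dept
carol | alice | eng
frank | alice | ops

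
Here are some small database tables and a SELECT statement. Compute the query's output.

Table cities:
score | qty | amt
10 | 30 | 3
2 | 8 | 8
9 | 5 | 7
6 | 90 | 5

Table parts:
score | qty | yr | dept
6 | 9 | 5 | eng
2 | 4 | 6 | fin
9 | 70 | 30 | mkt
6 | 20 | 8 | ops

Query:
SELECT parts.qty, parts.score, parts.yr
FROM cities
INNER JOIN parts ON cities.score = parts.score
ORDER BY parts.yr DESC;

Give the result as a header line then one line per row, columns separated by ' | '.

== RESULT ==
parts.qty | parts.score | parts.yr
70 | 9 | 30
20 | 6 | 8
4 | 2 | 6
9 | 6 | 5

Derivation:
After JOIN parts (4 rows):
cities.score | cities.qty | cities.amt | parts.score | parts.qty | parts.yr | parts.dept
2 | 8 | 8 | 2 | 4 | 6 | fin
9 | 5 | 7 | 9 | 70 | 30 | mkt
6 | 90 | 5 | 6 | 9 | 5 | eng
6 | 90 | 5 | 6 | 20 | 8 | ops
After SELECT (4 rows):
parts.qty | parts.score | parts.yr
4 | 2 | 6
70 | 9 | 30
9 | 6 | 5
20 | 6 | 8
After ORDER BY (4 rows):
parts.qty | parts.score | parts.yr
70 | 9 | 30
20 | 6 | 8
4 | 2 | 6
9 | 6 | 5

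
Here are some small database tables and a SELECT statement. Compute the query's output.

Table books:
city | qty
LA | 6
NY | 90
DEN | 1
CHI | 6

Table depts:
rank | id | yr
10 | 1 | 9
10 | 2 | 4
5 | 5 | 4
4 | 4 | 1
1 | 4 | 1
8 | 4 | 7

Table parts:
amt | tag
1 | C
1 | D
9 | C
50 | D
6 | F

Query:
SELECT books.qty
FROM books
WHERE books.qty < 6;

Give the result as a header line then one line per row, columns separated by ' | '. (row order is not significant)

After WHERE (1 rows):
books.city | books.qty
DEN | 1
After SELECT (1 rows):
books.qty
1

== RESULT ==
books.qty
1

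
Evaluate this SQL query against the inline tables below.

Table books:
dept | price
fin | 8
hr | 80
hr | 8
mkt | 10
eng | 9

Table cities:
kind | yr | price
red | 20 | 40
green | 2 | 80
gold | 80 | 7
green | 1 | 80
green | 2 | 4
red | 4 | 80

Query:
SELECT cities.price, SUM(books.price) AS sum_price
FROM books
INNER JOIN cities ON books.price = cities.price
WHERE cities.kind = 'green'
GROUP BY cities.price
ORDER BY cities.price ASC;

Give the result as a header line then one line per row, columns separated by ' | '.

After JOIN cities (3 rows):
books.dept | books.price | cities.kind | cities.yr | cities.price
hr | 80 | green | 2 | 80
hr | 80 | green | 1 | 80
hr | 80 | red | 4 | 80
After WHERE (2 rows):
books.dept | books.price | cities.kind | cities.yr | cities.price
hr | 80 | green | 2 | 80
hr | 80 | green | 1 | 80
After GROUP BY (1 rows):
cities.price | sum_price
80 | 160
After ORDER BY (1 rows):
cities.price | sum_price
80 | 160

== RESULT ==
cities.price | sum_price
80 | 160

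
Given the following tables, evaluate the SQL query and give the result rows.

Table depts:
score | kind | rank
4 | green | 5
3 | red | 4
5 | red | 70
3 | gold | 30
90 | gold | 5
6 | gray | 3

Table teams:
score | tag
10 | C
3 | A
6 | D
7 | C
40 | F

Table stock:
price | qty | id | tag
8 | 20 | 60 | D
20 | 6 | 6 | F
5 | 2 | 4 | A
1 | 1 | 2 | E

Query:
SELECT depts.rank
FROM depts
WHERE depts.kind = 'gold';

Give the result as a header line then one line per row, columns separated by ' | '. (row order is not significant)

After WHERE (2 rows):
depts.score | depts.kind | depts.rank
3 | gold | 30
90 | gold | 5
After SELECT (2 rows):
depts.rank
30
5

== RESULT ==
depts.rank
30
5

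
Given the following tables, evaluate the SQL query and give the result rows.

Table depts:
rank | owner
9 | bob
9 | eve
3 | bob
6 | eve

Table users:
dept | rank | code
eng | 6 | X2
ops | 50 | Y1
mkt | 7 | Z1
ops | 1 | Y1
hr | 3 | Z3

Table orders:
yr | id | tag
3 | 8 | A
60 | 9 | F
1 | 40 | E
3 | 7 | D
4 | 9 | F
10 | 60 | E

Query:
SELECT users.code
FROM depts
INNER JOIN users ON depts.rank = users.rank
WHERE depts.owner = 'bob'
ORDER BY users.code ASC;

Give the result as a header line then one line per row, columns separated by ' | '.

== RESULT ==
users.code
Z3

Derivation:
After JOIN users (2 rows):
depts.rank | depts.owner | users.dept | users.rank | users.code
3 | bob | hr | 3 | Z3
6 | eve | eng | 6 | X2
After WHERE (1 rows):
depts.rank | depts.owner | users.dept | users.rank | users.code
3 | bob | hr | 3 | Z3
After SELECT (1 rows):
users.code
Z3
After ORDER BY (1 rows):
users.code
Z3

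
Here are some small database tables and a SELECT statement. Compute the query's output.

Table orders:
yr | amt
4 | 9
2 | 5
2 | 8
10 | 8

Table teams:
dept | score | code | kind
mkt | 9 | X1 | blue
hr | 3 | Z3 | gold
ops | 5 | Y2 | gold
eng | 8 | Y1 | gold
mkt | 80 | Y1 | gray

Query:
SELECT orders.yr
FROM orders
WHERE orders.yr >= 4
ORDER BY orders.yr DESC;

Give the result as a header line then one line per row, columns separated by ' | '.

After WHERE (2 rows):
orders.yr | orders.amt
4 | 9
10 | 8
After SELECT (2 rows):
orders.yr
4
10
After ORDER BY (2 rows):
orders.yr
10
4

== RESULT ==
orders.yr
10
4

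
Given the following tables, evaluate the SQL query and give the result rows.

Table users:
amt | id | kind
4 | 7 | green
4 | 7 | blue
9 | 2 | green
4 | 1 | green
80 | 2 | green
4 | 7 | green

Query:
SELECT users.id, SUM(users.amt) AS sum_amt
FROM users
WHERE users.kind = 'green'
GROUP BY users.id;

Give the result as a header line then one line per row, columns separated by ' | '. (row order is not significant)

== RESULT ==
users.id | sum_amt
7 | 8
2 | 89
1 | 4

Derivation:
After WHERE (5 rows):
users.amt | users.id | users.kind
4 | 7 | green
9 | 2 | green
4 | 1 | green
80 | 2 | green
4 | 7 | green
After GROUP BY (3 rows):
users.id | sum_amt
7 | 8
2 | 89
1 | 4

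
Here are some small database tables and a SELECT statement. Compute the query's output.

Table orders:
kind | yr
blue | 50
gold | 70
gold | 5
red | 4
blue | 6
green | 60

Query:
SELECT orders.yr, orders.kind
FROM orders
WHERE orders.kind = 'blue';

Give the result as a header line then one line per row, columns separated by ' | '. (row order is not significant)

After WHERE (2 rows):
orders.kind | orders.yr
blue | 50
blue | 6
After SELECT (2 rows):
orders.yr | orders.kind
50 | blue
6 | blue

== RESULT ==
orders.yr | orders.kind
50 | blue
6 | blue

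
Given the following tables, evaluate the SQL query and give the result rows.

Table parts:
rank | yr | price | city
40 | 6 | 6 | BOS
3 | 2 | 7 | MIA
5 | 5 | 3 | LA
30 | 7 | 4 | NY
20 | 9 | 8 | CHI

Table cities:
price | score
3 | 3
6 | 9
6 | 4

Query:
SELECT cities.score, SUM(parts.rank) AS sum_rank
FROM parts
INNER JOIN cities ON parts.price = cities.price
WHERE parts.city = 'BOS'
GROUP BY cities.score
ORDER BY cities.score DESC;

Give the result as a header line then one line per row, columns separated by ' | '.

After JOIN cities (3 rows):
parts.rank | parts.yr | parts.price | parts.city | cities.price | cities.score
40 | 6 | 6 | BOS | 6 | 9
40 | 6 | 6 | BOS | 6 | 4
5 | 5 | 3 | LA | 3 | 3
After WHERE (2 rows):
parts.rank | parts.yr | parts.price | parts.city | cities.price | cities.score
40 | 6 | 6 | BOS | 6 | 9
40 | 6 | 6 | BOS | 6 | 4
After GROUP BY (2 rows):
cities.score | sum_rank
9 | 40
4 | 40
After ORDER BY (2 rows):
cities.score | sum_rank
9 | 40
4 | 40

== RESULT ==
cities.score | sum_rank
9 | 40
4 | 40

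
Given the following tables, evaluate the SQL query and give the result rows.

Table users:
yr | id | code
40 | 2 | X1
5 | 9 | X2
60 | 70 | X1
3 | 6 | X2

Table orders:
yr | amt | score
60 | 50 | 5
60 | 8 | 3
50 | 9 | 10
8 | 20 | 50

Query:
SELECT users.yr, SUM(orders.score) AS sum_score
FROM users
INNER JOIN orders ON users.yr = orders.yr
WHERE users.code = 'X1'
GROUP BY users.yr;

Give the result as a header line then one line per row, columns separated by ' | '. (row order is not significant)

After JOIN orders (2 rows):
users.yr | users.id | users.code | orders.yr | orders.amt | orders.score
60 | 70 | X1 | 60 | 50 | 5
60 | 70 | X1 | 60 | 8 | 3
After WHERE (2 rows):
users.yr | users.id | users.code | orders.yr | orders.amt | orders.score
60 | 70 | X1 | 60 | 50 | 5
60 | 70 | X1 | 60 | 8 | 3
After GROUP BY (1 rows):
users.yr | sum_score
60 | 8

== RESULT ==
users.yr | sum_score
60 | 8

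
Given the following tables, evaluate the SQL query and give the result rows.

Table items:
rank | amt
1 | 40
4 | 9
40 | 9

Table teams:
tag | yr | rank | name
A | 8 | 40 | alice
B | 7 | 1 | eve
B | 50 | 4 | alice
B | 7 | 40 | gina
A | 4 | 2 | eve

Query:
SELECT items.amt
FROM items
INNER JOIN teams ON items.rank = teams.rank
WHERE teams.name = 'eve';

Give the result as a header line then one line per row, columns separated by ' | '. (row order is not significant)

== RESULT ==
items.amt
40

Derivation:
After JOIN teams (4 rows):
items.rank | items.amt | teams.tag | teams.yr | teams.rank | teams.name
1 | 40 | B | 7 | 1 | eve
4 | 9 | B | 50 | 4 | alice
40 | 9 | A | 8 | 40 | alice
40 | 9 | B | 7 | 40 | gina
After WHERE (1 rows):
items.rank | items.amt | teams.tag | teams.yr | teams.rank | teams.name
1 | 40 | B | 7 | 1 | eve
After SELECT (1 rows):
items.amt
40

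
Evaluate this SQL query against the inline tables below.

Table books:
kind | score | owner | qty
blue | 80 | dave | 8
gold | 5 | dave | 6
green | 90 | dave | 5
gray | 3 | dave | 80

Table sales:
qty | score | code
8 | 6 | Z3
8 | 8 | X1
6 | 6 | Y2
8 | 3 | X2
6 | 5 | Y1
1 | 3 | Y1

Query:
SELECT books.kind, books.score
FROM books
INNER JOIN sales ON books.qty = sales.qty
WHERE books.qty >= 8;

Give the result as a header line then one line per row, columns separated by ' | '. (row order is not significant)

After JOIN sales (5 rows):
books.kind | books.score | books.owner | books.qty | sales.qty | sales.score | sales.code
blue | 80 | dave | 8 | 8 | 6 | Z3
blue | 80 | dave | 8 | 8 | 8 | X1
blue | 80 | dave | 8 | 8 | 3 | X2
gold | 5 | dave | 6 | 6 | 6 | Y2
gold | 5 | dave | 6 | 6 | 5 | Y1
After WHERE (3 rows):
books.kind | books.score | books.owner | books.qty | sales.qty | sales.score | sales.code
blue | 80 | dave | 8 | 8 | 6 | Z3
blue | 80 | dave | 8 | 8 | 8 | X1
blue | 80 | dave | 8 | 8 | 3 | X2
After SELECT (3 rows):
books.kind | books.score
blue | 80
blue | 80
blue | 80

== RESULT ==
books.kind | books.score
blue | 80
blue | 80
blue | 80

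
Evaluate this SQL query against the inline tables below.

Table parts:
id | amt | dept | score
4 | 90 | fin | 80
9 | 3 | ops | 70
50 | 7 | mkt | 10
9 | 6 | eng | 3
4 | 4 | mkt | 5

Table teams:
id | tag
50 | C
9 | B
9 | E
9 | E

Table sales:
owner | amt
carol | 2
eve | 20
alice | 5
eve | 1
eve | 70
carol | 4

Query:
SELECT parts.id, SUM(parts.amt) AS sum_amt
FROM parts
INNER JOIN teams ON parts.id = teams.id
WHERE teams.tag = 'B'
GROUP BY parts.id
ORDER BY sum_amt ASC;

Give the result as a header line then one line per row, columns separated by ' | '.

After JOIN teams (7 rows):
parts.id | parts.amt | parts.dept | parts.score | teams.id | teams.tag
9 | 3 | ops | 70 | 9 | B
9 | 3 | ops | 70 | 9 | E
9 | 3 | ops | 70 | 9 | E
50 | 7 | mkt | 10 | 50 | C
9 | 6 | eng | 3 | 9 | B
9 | 6 | eng | 3 | 9 | E
9 | 6 | eng | 3 | 9 | E
After WHERE (2 rows):
parts.id | parts.amt | parts.dept | parts.score | teams.id | teams.tag
9 | 3 | ops | 70 | 9 | B
9 | 6 | eng | 3 | 9 | B
After GROUP BY (1 rows):
parts.id | sum_amt
9 | 9
After ORDER BY (1 rows):
parts.id | sum_amt
9 | 9

== RESULT ==
parts.id | sum_amt
9 | 9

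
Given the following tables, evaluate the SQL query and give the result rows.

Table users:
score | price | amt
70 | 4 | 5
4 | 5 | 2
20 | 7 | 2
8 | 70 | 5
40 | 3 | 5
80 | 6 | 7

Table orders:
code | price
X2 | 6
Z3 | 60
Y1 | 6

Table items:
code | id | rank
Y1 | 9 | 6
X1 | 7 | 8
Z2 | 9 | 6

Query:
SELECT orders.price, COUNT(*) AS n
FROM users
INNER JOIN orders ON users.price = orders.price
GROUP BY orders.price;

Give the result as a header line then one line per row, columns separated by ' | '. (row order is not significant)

== RESULT ==
orders.price | n
6 | 2

Derivation:
After JOIN orders (2 rows):
users.score | users.price | users.amt | orders.code | orders.price
80 | 6 | 7 | X2 | 6
80 | 6 | 7 | Y1 | 6
After GROUP BY (1 rows):
orders.price | n
6 | 2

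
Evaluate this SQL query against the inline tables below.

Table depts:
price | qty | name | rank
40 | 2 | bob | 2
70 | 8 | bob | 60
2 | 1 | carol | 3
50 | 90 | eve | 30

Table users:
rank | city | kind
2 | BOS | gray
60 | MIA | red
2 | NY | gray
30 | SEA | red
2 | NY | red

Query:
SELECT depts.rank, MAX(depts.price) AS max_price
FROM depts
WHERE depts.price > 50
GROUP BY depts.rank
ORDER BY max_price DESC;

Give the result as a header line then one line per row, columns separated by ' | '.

After WHERE (1 rows):
depts.price | depts.qty | depts.name | depts.rank
70 | 8 | bob | 60
After GROUP BY (1 rows):
depts.rank | max_price
60 | 70
After ORDER BY (1 rows):
depts.rank | max_price
60 | 70

== RESULT ==
depts.rank | max_price
60 | 70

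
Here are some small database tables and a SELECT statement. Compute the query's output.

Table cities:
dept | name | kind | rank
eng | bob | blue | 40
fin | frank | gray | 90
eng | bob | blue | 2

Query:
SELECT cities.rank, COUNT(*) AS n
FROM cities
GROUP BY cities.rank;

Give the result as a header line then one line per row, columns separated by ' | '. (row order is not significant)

After GROUP BY (3 rows):
cities.rank | n
40 | 1
90 | 1
2 | 1

== RESULT ==
cities.rank | n
40 | 1
90 | 1
2 | 1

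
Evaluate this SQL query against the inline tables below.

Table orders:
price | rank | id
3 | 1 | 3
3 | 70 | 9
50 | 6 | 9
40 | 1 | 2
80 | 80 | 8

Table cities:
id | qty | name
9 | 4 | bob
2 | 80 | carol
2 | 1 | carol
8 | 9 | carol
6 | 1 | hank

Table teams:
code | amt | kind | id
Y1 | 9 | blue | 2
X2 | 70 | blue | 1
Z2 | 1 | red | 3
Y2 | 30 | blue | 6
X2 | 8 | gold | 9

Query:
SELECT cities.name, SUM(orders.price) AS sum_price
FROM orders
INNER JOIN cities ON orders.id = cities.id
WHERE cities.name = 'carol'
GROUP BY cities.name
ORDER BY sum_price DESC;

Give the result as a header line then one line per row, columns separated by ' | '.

After JOIN cities (5 rows):
orders.price | orders.rank | orders.id | cities.id | cities.qty | cities.name
3 | 70 | 9 | 9 | 4 | bob
50 | 6 | 9 | 9 | 4 | bob
40 | 1 | 2 | 2 | 80 | carol
40 | 1 | 2 | 2 | 1 | carol
80 | 80 | 8 | 8 | 9 | carol
After WHERE (3 rows):
orders.price | orders.rank | orders.id | cities.id | cities.qty | cities.name
40 | 1 | 2 | 2 | 80 | carol
40 | 1 | 2 | 2 | 1 | carol
80 | 80 | 8 | 8 | 9 | carol
After GROUP BY (1 rows):
cities.name | sum_price
carol | 160
After ORDER BY (1 rows):
cities.name | sum_price
carol | 160

== RESULT ==
cities.name | sum_price
carol | 160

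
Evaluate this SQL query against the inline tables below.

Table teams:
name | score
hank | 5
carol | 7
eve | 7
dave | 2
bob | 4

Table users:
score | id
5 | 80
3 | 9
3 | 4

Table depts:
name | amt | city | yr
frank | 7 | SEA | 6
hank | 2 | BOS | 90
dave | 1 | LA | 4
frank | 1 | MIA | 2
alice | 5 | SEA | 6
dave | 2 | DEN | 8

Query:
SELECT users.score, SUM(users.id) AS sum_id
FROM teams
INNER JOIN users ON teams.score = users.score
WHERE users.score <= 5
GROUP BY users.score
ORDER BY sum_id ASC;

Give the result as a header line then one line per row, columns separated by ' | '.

== RESULT ==
users.score | sum_id
5 | 80

Derivation:
After JOIN users (1 rows):
teams.name | teams.score | users.score | users.id
hank | 5 | 5 | 80
After WHERE (1 rows):
teams.name | teams.score | users.score | users.id
hank | 5 | 5 | 80
After GROUP BY (1 rows):
users.score | sum_id
5 | 80
After ORDER BY (1 rows):
users.score | sum_id
5 | 80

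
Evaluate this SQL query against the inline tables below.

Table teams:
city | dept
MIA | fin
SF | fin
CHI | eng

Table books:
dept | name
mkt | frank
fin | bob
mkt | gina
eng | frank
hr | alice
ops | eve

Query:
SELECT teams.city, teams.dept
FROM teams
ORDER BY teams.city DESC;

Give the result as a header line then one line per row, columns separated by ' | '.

After SELECT (3 rows):
teams.city | teams.dept
MIA | fin
SF | fin
CHI | eng
After ORDER BY (3 rows):
teams.city | teams.dept
SF | fin
MIA | fin
CHI | eng

== RESULT ==
teams.city | teams.dept
SF | fin
MIA | fin
CHI | eng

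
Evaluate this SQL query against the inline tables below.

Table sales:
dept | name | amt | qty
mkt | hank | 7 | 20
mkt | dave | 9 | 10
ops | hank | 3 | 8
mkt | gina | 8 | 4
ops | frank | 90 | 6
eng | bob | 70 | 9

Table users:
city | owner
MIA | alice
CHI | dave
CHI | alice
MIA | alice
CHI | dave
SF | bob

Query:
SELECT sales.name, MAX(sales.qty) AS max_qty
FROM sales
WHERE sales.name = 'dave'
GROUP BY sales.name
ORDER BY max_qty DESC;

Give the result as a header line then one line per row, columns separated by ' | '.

== RESULT ==
sales.name | max_qty
dave | 10

Derivation:
After WHERE (1 rows):
sales.dept | sales.name | sales.amt | sales.qty
mkt | dave | 9 | 10
After GROUP BY (1 rows):
sales.name | max_qty
dave | 10
After ORDER BY (1 rows):
sales.name | max_qty
dave | 10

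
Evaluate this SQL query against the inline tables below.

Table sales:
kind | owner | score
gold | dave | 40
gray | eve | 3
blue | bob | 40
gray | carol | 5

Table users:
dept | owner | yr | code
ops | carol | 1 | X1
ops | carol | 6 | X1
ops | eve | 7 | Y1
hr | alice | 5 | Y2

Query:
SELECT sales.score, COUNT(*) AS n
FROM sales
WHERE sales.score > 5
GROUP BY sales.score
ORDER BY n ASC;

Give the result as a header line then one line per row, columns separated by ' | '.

== RESULT ==
sales.score | n
40 | 2

Derivation:
After WHERE (2 rows):
sales.kind | sales.owner | sales.score
gold | dave | 40
blue | bob | 40
After GROUP BY (1 rows):
sales.score | n
40 | 2
After ORDER BY (1 rows):
sales.score | n
40 | 2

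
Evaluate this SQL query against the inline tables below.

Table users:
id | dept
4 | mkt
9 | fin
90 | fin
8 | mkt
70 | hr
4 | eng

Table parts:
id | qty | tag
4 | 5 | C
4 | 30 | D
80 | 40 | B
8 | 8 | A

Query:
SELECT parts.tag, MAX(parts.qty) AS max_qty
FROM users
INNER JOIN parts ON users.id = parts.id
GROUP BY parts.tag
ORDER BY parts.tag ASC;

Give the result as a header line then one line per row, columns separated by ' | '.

== RESULT ==
parts.tag | max_qty
A | 8
C | 5
D | 30

Derivation:
After JOIN parts (5 rows):
users.id | users.dept | parts.id | parts.qty | parts.tag
4 | mkt | 4 | 5 | C
4 | mkt | 4 | 30 | D
8 | mkt | 8 | 8 | A
4 | eng | 4 | 5 | C
4 | eng | 4 | 30 | D
After GROUP BY (3 rows):
parts.tag | max_qty
C | 5
D | 30
A | 8
After ORDER BY (3 rows):
parts.tag | max_qty
A | 8
C | 5
D | 30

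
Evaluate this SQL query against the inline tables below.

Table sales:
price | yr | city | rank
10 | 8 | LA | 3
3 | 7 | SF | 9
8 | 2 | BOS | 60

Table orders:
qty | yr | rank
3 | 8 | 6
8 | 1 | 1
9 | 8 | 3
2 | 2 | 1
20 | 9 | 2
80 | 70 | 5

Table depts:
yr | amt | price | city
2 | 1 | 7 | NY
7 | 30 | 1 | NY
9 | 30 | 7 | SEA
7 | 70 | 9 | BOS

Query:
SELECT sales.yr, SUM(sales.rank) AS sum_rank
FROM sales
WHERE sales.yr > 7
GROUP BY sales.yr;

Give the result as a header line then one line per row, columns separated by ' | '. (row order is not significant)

== RESULT ==
sales.yr | sum_rank
8 | 3

Derivation:
After WHERE (1 rows):
sales.price | sales.yr | sales.city | sales.rank
10 | 8 | LA | 3
After GROUP BY (1 rows):
sales.yr | sum_rank
8 | 3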